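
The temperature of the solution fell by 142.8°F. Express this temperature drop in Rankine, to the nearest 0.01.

Fahrenheit and Rankine degrees are the same size, so the interval is unchanged: 142.80.

142.80°R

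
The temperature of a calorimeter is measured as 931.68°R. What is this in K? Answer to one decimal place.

In Celsius: (931.68 - 491.67) × 5/9 = 244.4500°C.
In kelvin: 244.4500 + 273.15 = 517.6 K.

517.6 K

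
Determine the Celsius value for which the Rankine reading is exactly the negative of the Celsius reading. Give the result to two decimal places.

Let C be the Celsius reading. The Rankine reading is R = 1.8·C + 491.67.
Require R = -1·C: 1.8·C + 491.67 = -1·C.
(2.8)·C = -491.67  ⇒  C = -175.60.

-175.60°C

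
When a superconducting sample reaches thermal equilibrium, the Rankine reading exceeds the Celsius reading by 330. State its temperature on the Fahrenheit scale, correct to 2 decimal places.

-331.76°F

Let x be the Rankine reading; then the Celsius reading is 5/9·x - 273.15.
(5/9·x - 273.15) - x = -330  ⇒  (-4/9)·x = -56.85  ⇒  x = 127.9125°R.
In Celsius: (127.9125 - 491.67) × 5/9 = -202.0875°C.
In Fahrenheit: -202.0875 × 1.8 + 32 = -331.76°F.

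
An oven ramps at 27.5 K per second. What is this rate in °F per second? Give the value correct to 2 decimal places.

The quantity depends on a temperature interval, so only the ratio of degree sizes applies; the offset between the scales is irrelevant.
A change of 1 K is a change of 1.8°F, so 27.5 × 1.8 = 49.50.

49.50 °F/second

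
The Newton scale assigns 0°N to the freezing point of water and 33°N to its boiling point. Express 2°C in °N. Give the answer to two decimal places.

0.66°N

Linearly onto the Newton scale: 0 + (2.0000 / 100) × (33 - 0) = 0.66°N.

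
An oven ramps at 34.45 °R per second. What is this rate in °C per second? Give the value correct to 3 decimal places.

Since only a temperature interval is involved, the additive offset between the scales drops out.
A change of 1°R is a change of 5/9°C, so 34.45 × 5/9 = 19.139.

19.139 °C/second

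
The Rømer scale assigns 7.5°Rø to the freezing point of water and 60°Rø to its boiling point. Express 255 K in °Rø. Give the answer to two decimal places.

-2.03°Rø

First in Celsius: 255 - 273.15 = -18.1500°C.
Linearly onto the Rømer scale: 7.5 + (-18.1500 / 100) × (60 - 7.5) = -2.03°Rø.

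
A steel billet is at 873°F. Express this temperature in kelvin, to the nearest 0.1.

740.4 K

In Celsius: (873 - 32) × 5/9 = 467.2222°C.
In kelvin: 467.2222 + 273.15 = 740.4 K.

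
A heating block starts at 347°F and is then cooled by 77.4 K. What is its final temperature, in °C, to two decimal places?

97.60°C

Initial temperature in Celsius: (347 - 32) × 5/9 = 175.0000°C.
The 77.4 K change is an interval; Kelvin and Celsius degrees are the same size, so ΔC = -77.4°C.
Final Celsius temperature: 175.0000 - 77.4000 = 97.6000°C.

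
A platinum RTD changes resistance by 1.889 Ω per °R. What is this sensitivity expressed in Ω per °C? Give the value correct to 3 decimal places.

3.400 Ω per °C

Since only a temperature interval is involved, the additive offset between the scales drops out.
A change of 1°C is a change of 1.8°R, so per °C the value is 1.889 × 1.8 = 3.400.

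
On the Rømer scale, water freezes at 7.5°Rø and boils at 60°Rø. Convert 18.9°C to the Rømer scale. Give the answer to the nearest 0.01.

17.42°Rø

Linearly onto the Rømer scale: 7.5 + (18.9000 / 100) × (60 - 7.5) = 17.42°Rø.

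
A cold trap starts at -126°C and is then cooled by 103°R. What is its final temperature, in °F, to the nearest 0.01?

-297.80°F

The 103°R change is an interval, so only the factor 5/9 applies: -103 × 5/9 = -57.2222°C.
Final Celsius temperature: -126.0000 - 57.2222 = -183.2222°C.
In Fahrenheit: -183.2222 × 1.8 + 32 = -297.80°F.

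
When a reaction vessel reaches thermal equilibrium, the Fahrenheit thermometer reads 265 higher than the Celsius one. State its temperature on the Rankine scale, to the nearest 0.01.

1015.92°R

Let x be the Celsius reading; then the Fahrenheit reading is 1.8·x + 32.
(1.8·x + 32) - x = 265  ⇒  (0.8)·x = 233  ⇒  x = 291.2500°C.
In Rankine: 291.2500 × 1.8 + 491.67 = 1015.92°R.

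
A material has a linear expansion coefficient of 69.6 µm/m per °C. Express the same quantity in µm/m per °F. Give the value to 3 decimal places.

Since only a temperature interval is involved, the additive offset between the scales drops out.
A change of 1°F is a change of 5/9°C, so per °F the value is 69.6 × 5/9 = 38.667.

38.667 µm/m per °F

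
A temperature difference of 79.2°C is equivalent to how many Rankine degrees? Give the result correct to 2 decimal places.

142.56°R

Only the scale ratio 1.8 matters for a change in temperature.
79.2 × 1.8 = 142.56.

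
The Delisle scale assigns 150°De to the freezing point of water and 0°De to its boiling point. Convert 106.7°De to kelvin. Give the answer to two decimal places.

302.02 K

Linear interpolation between the fixed points: C = (106.7 - 150) × 100 / (0 - 150) = 28.8667°C.
Then 28.8667 + 273.15 = 302.02 K.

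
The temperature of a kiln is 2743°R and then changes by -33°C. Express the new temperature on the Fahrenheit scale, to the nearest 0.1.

Initial temperature in Celsius: (2743 - 491.67) × 5/9 = 1250.7389°C.
Final Celsius temperature: 1250.7389 - 33.0000 = 1217.7389°C.
In Fahrenheit: 1217.7389 × 1.8 + 32 = 2223.9°F.

2223.9°F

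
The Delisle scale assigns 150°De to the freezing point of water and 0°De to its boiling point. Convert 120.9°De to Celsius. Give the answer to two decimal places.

19.40°C

Linear interpolation between the fixed points: C = (120.9 - 150) × 100 / (0 - 150) = 19.4000°C.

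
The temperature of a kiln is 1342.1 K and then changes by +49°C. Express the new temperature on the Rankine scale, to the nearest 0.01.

2503.98°R

Initial temperature in Celsius: 1342.1 - 273.15 = 1068.9500°C.
Final Celsius temperature: 1068.9500 + 49.0000 = 1117.9500°C.
In Rankine: 1117.9500 × 1.8 + 491.67 = 2503.98°R.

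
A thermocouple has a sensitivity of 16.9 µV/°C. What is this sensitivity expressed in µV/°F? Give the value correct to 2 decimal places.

Since only a temperature interval is involved, the additive offset between the scales drops out.
A change of 1°F is a change of 5/9°C, so per °F the value is 16.9 × 5/9 = 9.39.

9.39 µV/°F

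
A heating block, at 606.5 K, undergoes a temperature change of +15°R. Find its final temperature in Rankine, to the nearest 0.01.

1106.70°R

Initial temperature in Celsius: 606.5 - 273.15 = 333.3500°C.
The 15°R change is an interval, so only the factor 5/9 applies: +15 × 5/9 = +8.3333°C.
Final Celsius temperature: 333.3500 + 8.3333 = 341.6833°C.
In Rankine: 341.6833 × 1.8 + 491.67 = 1106.70°R.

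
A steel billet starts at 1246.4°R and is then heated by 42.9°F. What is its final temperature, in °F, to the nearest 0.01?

829.63°F

Initial temperature in Celsius: (1246.4 - 491.67) × 5/9 = 419.2944°C.
The 42.9°F change is an interval, so only the factor 5/9 applies: +42.9 × 5/9 = +23.8333°C.
Final Celsius temperature: 419.2944 + 23.8333 = 443.1278°C.
In Fahrenheit: 443.1278 × 1.8 + 32 = 829.63°F.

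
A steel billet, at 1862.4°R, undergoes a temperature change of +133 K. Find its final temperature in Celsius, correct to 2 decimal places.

894.52°C

Initial temperature in Celsius: (1862.4 - 491.67) × 5/9 = 761.5167°C.
The 133 K change is an interval; Kelvin and Celsius degrees are the same size, so ΔC = +133°C.
Final Celsius temperature: 761.5167 + 133.0000 = 894.5167°C.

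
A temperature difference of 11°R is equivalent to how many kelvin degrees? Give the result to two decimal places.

Only the scale ratio 5/9 matters for a change in temperature.
11 × 5/9 = 6.11.

6.11 K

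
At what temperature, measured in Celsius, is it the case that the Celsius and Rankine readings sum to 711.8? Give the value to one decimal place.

78.6°C

Let C be the Celsius reading. The Rankine reading is R = 1.8·C + 491.67.
Require C + R = 711.8: (2.8)·C + 491.67 = 711.8.
C = (711.8 - 491.67) / (2.8) = 78.6.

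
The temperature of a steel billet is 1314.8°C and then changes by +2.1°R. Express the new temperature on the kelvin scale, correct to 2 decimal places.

1589.12 K

The 2.1°R change is an interval, so only the factor 5/9 applies: +2.1 × 5/9 = +1.1667°C.
Final Celsius temperature: 1314.8000 + 1.1667 = 1315.9667°C.
In kelvin: 1315.9667 + 273.15 = 1589.12 K.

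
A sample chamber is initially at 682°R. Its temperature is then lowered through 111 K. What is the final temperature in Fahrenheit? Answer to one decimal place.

22.5°F

Initial temperature in Celsius: (682 - 491.67) × 5/9 = 105.7389°C.
The 111 K change is an interval; Kelvin and Celsius degrees are the same size, so ΔC = -111°C.
Final Celsius temperature: 105.7389 - 111.0000 = -5.2611°C.
In Fahrenheit: -5.2611 × 1.8 + 32 = 22.5°F.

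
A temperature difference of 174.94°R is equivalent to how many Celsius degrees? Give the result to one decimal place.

For a temperature interval the offset drops out; only the factor 5/9 applies.
174.94 × 5/9 = 97.2.

97.2°C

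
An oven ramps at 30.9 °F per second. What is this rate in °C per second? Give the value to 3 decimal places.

17.167 °C/second

Since only a temperature interval is involved, the additive offset between the scales drops out.
A change of 1°F is a change of 5/9°C, so 30.9 × 5/9 = 17.167.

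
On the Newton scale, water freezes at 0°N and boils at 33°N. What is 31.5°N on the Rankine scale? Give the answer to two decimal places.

Linear interpolation between the fixed points: C = (31.5 - 0) × 100 / (33 - 0) = 95.4545°C.
Then 95.4545 × 1.8 + 491.67 = 663.49°R.

663.49°R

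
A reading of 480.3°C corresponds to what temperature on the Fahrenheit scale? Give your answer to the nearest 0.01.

896.54°F

In Fahrenheit: 480.3000 × 1.8 + 32 = 896.54°F.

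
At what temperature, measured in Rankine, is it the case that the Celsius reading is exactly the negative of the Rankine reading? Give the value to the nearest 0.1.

175.6°R

Let R be the Rankine reading. The Celsius reading is C = 5/9·R - 273.15.
Require C = -1·R: 5/9·R - 273.15 = -1·R.
(14/9)·R = 273.15  ⇒  R = 175.6.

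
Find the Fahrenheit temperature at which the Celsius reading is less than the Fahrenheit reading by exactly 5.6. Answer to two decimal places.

-27.40°F

Let F be the Fahrenheit reading. The Celsius reading is C = 5/9·F - 17.7778.
Require C - F = -5.6: (-4/9)·F - 17.7778 = -5.6.
F = (-5.6 + 17.7778) / (-4/9) = -27.40.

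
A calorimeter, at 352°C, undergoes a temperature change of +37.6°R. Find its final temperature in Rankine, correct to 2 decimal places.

1162.87°R

The 37.6°R change is an interval, so only the factor 5/9 applies: +37.6 × 5/9 = +20.8889°C.
Final Celsius temperature: 352.0000 + 20.8889 = 372.8889°C.
In Rankine: 372.8889 × 1.8 + 491.67 = 1162.87°R.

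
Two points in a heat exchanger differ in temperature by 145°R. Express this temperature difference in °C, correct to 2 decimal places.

80.56°C

For a temperature interval the offset drops out; only the factor 5/9 applies.
145 × 5/9 = 80.56.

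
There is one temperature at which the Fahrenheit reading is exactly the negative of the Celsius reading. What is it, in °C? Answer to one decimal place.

Let C be the Celsius reading. The Fahrenheit reading is F = 1.8·C + 32.
Require F = -1·C: 1.8·C + 32 = -1·C.
(2.8)·C = -32  ⇒  C = -11.4.

-11.4°C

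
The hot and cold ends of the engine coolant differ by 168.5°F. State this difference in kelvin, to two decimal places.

93.61 K

Only the scale ratio 5/9 matters for a change in temperature.
168.5 × 5/9 = 93.61.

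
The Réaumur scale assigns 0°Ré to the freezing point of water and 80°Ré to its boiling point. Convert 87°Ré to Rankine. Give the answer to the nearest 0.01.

Linear interpolation between the fixed points: C = (87 - 0) × 100 / (80 - 0) = 108.7500°C.
Then 108.7500 × 1.8 + 491.67 = 687.42°R.

687.42°R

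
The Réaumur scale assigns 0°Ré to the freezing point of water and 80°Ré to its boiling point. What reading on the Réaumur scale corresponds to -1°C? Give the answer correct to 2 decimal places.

-0.80°Ré

Linearly onto the Réaumur scale: 0 + (-1.0000 / 100) × (80 - 0) = -0.80°Ré.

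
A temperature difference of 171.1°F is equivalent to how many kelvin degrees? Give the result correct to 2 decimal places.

An interval of 1°F corresponds to 5/9 K.
171.1 × 5/9 = 95.06.

95.06 K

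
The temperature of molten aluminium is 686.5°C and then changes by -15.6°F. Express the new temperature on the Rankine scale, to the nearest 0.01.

1711.77°R

The 15.6°F change is an interval, so only the factor 5/9 applies: -15.6 × 5/9 = -8.6667°C.
Final Celsius temperature: 686.5000 - 8.6667 = 677.8333°C.
In Rankine: 677.8333 × 1.8 + 491.67 = 1711.77°R.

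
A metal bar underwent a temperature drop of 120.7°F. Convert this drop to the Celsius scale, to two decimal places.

An interval of 1°F corresponds to 5/9°C.
120.7 × 5/9 = 67.06.

67.06°C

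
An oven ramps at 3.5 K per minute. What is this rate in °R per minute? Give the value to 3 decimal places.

6.300 °R/minute

The quantity depends on a temperature interval, so only the ratio of degree sizes applies; the offset between the scales is irrelevant.
A change of 1 K is a change of 1.8°R, so 3.5 × 1.8 = 6.300.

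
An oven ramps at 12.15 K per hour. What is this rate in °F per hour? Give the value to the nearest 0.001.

21.870 °F/hour

The quantity depends on a temperature interval, so only the ratio of degree sizes applies; the offset between the scales is irrelevant.
A change of 1 K is a change of 1.8°F, so 12.15 × 1.8 = 21.870.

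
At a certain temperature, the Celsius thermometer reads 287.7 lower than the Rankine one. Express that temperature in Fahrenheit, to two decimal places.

-426.93°F

Let x be the Rankine reading; then the Celsius reading is 5/9·x - 273.15.
(5/9·x - 273.15) - x = -287.7  ⇒  (-4/9)·x = -14.55  ⇒  x = 32.7375°R.
In Celsius: (32.7375 - 491.67) × 5/9 = -254.9625°C.
In Fahrenheit: -254.9625 × 1.8 + 32 = -426.93°F.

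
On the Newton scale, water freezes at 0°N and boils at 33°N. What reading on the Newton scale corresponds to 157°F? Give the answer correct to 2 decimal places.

First in Celsius: (157 - 32) × 5/9 = 69.4444°C.
Linearly onto the Newton scale: 0 + (69.4444 / 100) × (33 - 0) = 22.92°N.

22.92°N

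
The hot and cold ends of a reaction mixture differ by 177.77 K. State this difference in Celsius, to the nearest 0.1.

177.8°C

Kelvin and Celsius degrees are the same size, so the interval is unchanged: 177.8.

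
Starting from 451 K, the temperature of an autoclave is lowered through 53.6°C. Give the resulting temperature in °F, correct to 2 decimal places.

255.65°F

Initial temperature in Celsius: 451 - 273.15 = 177.8500°C.
Final Celsius temperature: 177.8500 - 53.6000 = 124.2500°C.
In Fahrenheit: 124.2500 × 1.8 + 32 = 255.65°F.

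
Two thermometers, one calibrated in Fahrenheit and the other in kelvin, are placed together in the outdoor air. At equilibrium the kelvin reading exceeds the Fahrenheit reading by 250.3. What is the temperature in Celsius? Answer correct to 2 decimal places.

-11.44°C

Let x be the Fahrenheit reading; then the kelvin reading is 5/9·x + 255.372.
(5/9·x + 255.372) - x = 250.3  ⇒  (-4/9)·x = -5.07222  ⇒  x = 11.4125°F.
In Celsius: (11.4125 - 32) × 5/9 = -11.44°C.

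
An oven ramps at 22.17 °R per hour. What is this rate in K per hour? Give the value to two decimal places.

12.32 K/hour

The quantity depends on a temperature interval, so only the ratio of degree sizes applies; the offset between the scales is irrelevant.
A change of 1°R is a change of 5/9 K, so 22.17 × 5/9 = 12.32.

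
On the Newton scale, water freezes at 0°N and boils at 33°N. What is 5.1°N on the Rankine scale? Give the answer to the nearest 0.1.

519.5°R

Linear interpolation between the fixed points: C = (5.1 - 0) × 100 / (33 - 0) = 15.4545°C.
Then 15.4545 × 1.8 + 491.67 = 519.5°R.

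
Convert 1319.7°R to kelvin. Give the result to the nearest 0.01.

733.17 K

In Celsius: (1319.7 - 491.67) × 5/9 = 460.0167°C.
In kelvin: 460.0167 + 273.15 = 733.17 K.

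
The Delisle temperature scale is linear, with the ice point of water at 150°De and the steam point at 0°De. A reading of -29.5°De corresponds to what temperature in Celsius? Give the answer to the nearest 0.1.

Linear interpolation between the fixed points: C = (-29.5 - 150) × 100 / (0 - 150) = 119.6667°C.

119.7°C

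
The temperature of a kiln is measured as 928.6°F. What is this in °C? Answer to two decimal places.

In Celsius: (928.6 - 32) × 5/9 = 498.1111°C.

498.11°C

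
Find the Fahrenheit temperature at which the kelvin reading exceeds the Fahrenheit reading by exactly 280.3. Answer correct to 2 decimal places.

Let F be the Fahrenheit reading. The kelvin reading is K = 5/9·F + 255.372.
Require K - F = 280.3: (-4/9)·F + 255.372 = 280.3.
F = (280.3 - 255.372) / (-4/9) = -56.09.

-56.09°F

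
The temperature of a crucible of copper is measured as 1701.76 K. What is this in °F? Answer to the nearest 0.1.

2603.5°F

In Celsius: 1701.76 - 273.15 = 1428.6100°C.
In Fahrenheit: 1428.6100 × 1.8 + 32 = 2603.5°F.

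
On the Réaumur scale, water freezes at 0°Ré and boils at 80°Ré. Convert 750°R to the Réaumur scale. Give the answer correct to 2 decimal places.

First in Celsius: (750 - 491.67) × 5/9 = 143.5167°C.
Linearly onto the Réaumur scale: 0 + (143.5167 / 100) × (80 - 0) = 114.81°Ré.

114.81°Ré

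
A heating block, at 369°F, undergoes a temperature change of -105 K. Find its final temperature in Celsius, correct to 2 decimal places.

Initial temperature in Celsius: (369 - 32) × 5/9 = 187.2222°C.
The 105 K change is an interval; Kelvin and Celsius degrees are the same size, so ΔC = -105°C.
Final Celsius temperature: 187.2222 - 105.0000 = 82.2222°C.

82.22°C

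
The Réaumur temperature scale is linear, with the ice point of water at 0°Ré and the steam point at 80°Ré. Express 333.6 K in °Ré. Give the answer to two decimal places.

48.36°Ré

First in Celsius: 333.6 - 273.15 = 60.4500°C.
Linearly onto the Réaumur scale: 0 + (60.4500 / 100) × (80 - 0) = 48.36°Ré.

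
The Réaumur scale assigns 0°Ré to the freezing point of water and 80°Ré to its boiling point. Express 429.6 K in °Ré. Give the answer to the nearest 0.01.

125.16°Ré

First in Celsius: 429.6 - 273.15 = 156.4500°C.
Linearly onto the Réaumur scale: 0 + (156.4500 / 100) × (80 - 0) = 125.16°Ré.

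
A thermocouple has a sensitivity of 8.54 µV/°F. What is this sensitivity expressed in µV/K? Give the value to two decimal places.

Since only a temperature interval is involved, the additive offset between the scales drops out.
A change of 1 K is a change of 1.8°F, so per K the value is 8.54 × 1.8 = 15.37.

15.37 µV/K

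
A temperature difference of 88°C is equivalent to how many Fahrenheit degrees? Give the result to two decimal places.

Only the scale ratio 1.8 matters for a change in temperature.
88 × 1.8 = 158.40.

158.40°F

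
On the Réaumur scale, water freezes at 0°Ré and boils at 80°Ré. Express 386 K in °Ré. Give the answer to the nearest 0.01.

90.28°Ré

First in Celsius: 386 - 273.15 = 112.8500°C.
Linearly onto the Réaumur scale: 0 + (112.8500 / 100) × (80 - 0) = 90.28°Ré.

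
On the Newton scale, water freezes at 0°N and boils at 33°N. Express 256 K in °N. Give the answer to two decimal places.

First in Celsius: 256 - 273.15 = -17.1500°C.
Linearly onto the Newton scale: 0 + (-17.1500 / 100) × (33 - 0) = -5.66°N.

-5.66°N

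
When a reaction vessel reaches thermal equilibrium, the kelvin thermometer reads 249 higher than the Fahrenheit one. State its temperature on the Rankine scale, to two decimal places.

Let x be the Fahrenheit reading; then the kelvin reading is 5/9·x + 255.372.
(5/9·x + 255.372) - x = 249  ⇒  (-4/9)·x = -6.37222  ⇒  x = 14.3375°F.
In Celsius: (14.3375 - 32) × 5/9 = -9.8125°C.
In Rankine: -9.8125 × 1.8 + 491.67 = 474.01°R.

474.01°R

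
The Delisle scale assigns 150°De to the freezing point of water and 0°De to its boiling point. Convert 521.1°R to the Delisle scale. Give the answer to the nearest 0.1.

125.5°De

First in Celsius: (521.1 - 491.67) × 5/9 = 16.3500°C.
Linearly onto the Delisle scale: 150 + (16.3500 / 100) × (0 - 150) = 125.5°De.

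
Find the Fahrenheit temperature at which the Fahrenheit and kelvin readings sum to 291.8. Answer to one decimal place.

Let F be the Fahrenheit reading. The kelvin reading is K = 5/9·F + 255.372.
Require F + K = 291.8: (14/9)·F + 255.372 = 291.8.
F = (291.8 - 255.372) / (14/9) = 23.4.

23.4°F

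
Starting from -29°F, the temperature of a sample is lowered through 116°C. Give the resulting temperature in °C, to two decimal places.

Initial temperature in Celsius: (-29 - 32) × 5/9 = -33.8889°C.
Final Celsius temperature: -33.8889 - 116.0000 = -149.8889°C.

-149.89°C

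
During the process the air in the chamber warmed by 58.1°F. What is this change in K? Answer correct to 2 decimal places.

Only the scale ratio 5/9 matters for a change in temperature.
58.1 × 5/9 = 32.28.

32.28 K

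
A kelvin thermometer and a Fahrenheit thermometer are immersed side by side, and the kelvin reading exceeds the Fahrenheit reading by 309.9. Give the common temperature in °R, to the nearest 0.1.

337.0°R

Let x be the kelvin reading; then the Fahrenheit reading is 1.8·x - 459.67.
(1.8·x - 459.67) - x = -309.9  ⇒  (0.8)·x = 149.77  ⇒  x = 187.2125 K.
In Celsius: 187.2125 - 273.15 = -85.9375°C.
In Rankine: -85.9375 × 1.8 + 491.67 = 337.0°R.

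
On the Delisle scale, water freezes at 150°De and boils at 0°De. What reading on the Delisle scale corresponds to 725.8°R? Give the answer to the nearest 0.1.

First in Celsius: (725.8 - 491.67) × 5/9 = 130.0722°C.
Linearly onto the Delisle scale: 150 + (130.0722 / 100) × (0 - 150) = -45.1°De.

-45.1°De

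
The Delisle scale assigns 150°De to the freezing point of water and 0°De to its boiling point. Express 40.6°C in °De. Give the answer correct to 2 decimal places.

Linearly onto the Delisle scale: 150 + (40.6000 / 100) × (0 - 150) = 89.10°De.

89.10°De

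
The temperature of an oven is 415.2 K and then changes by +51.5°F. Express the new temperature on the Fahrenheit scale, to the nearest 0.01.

Initial temperature in Celsius: 415.2 - 273.15 = 142.0500°C.
The 51.5°F change is an interval, so only the factor 5/9 applies: +51.5 × 5/9 = +28.6111°C.
Final Celsius temperature: 142.0500 + 28.6111 = 170.6611°C.
In Fahrenheit: 170.6611 × 1.8 + 32 = 339.19°F.

339.19°F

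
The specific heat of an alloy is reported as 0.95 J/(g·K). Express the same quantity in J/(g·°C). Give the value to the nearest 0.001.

0.950 J/(g·°C)

Since only a temperature interval is involved, the additive offset between the scales drops out.
A change of 1°C is a change of 1 K, so per °C the value is 0.95 × 1 = 0.950.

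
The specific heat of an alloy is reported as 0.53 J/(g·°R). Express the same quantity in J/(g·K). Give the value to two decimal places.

0.95 J/(g·K)

Since only a temperature interval is involved, the additive offset between the scales drops out.
A change of 1 K is a change of 1.8°R, so per K the value is 0.53 × 1.8 = 0.95.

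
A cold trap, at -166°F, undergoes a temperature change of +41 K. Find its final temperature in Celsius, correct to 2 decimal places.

Initial temperature in Celsius: (-166 - 32) × 5/9 = -110.0000°C.
The 41 K change is an interval; Kelvin and Celsius degrees are the same size, so ΔC = +41°C.
Final Celsius temperature: -110.0000 + 41.0000 = -69.0000°C.

-69.00°C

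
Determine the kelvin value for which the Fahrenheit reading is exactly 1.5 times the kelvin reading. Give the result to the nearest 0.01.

1532.23 K

Let K be the kelvin reading. The Fahrenheit reading is F = 1.8·K - 459.67.
Require F = 1.5·K: 1.8·K - 459.67 = 1.5·K.
(0.3)·K = 459.67  ⇒  K = 1532.23.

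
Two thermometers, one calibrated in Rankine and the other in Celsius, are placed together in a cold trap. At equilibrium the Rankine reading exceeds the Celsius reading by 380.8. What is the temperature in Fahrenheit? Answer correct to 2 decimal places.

-217.46°F

Let x be the Rankine reading; then the Celsius reading is 5/9·x - 273.15.
(5/9·x - 273.15) - x = -380.8  ⇒  (-4/9)·x = -107.65  ⇒  x = 242.2125°R.
In Celsius: (242.2125 - 491.67) × 5/9 = -138.5875°C.
In Fahrenheit: -138.5875 × 1.8 + 32 = -217.46°F.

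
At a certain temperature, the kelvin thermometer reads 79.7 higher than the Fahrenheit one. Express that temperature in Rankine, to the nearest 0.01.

Let x be the Fahrenheit reading; then the kelvin reading is 5/9·x + 255.372.
(5/9·x + 255.372) - x = 79.7  ⇒  (-4/9)·x = -175.672  ⇒  x = 395.2625°F.
In Celsius: (395.2625 - 32) × 5/9 = 201.8125°C.
In Rankine: 201.8125 × 1.8 + 491.67 = 854.93°R.

854.93°R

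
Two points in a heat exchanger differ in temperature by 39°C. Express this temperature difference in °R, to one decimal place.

An interval of 1°C corresponds to 1.8°R.
39 × 1.8 = 70.2.

70.2°R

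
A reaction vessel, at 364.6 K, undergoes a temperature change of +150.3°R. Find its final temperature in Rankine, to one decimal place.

Initial temperature in Celsius: 364.6 - 273.15 = 91.4500°C.
The 150.3°R change is an interval, so only the factor 5/9 applies: +150.3 × 5/9 = +83.5000°C.
Final Celsius temperature: 91.4500 + 83.5000 = 174.9500°C.
In Rankine: 174.9500 × 1.8 + 491.67 = 806.6°R.

806.6°R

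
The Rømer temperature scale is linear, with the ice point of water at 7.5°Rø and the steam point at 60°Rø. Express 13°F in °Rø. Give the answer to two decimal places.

First in Celsius: (13 - 32) × 5/9 = -10.5556°C.
Linearly onto the Rømer scale: 7.5 + (-10.5556 / 100) × (60 - 7.5) = 1.96°Rø.

1.96°Rø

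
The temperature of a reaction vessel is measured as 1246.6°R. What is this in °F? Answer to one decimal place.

786.9°F

In Celsius: (1246.6 - 491.67) × 5/9 = 419.4056°C.
In Fahrenheit: 419.4056 × 1.8 + 32 = 786.9°F.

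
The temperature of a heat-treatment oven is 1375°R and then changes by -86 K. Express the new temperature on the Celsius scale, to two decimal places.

404.74°C

Initial temperature in Celsius: (1375 - 491.67) × 5/9 = 490.7389°C.
The 86 K change is an interval; Kelvin and Celsius degrees are the same size, so ΔC = -86°C.
Final Celsius temperature: 490.7389 - 86.0000 = 404.7389°C.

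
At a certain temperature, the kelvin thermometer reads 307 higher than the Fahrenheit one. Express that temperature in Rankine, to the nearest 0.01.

343.51°R

Let x be the Fahrenheit reading; then the kelvin reading is 5/9·x + 255.372.
(5/9·x + 255.372) - x = 307  ⇒  (-4/9)·x = 51.6278  ⇒  x = -116.1625°F.
In Celsius: (-116.1625 - 32) × 5/9 = -82.3125°C.
In Rankine: -82.3125 × 1.8 + 491.67 = 343.51°R.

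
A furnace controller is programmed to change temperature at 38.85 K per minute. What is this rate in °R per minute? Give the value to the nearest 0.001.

Since only a temperature interval is involved, the additive offset between the scales drops out.
A change of 1 K is a change of 1.8°R, so 38.85 × 1.8 = 69.930.

69.930 °R/minute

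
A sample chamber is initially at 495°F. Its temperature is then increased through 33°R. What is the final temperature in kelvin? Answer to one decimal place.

Initial temperature in Celsius: (495 - 32) × 5/9 = 257.2222°C.
The 33°R change is an interval, so only the factor 5/9 applies: +33 × 5/9 = +18.3333°C.
Final Celsius temperature: 257.2222 + 18.3333 = 275.5556°C.
In kelvin: 275.5556 + 273.15 = 548.7 K.

548.7 K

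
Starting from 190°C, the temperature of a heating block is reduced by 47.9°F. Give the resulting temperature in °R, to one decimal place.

785.8°R

The 47.9°F change is an interval, so only the factor 5/9 applies: -47.9 × 5/9 = -26.6111°C.
Final Celsius temperature: 190.0000 - 26.6111 = 163.3889°C.
In Rankine: 163.3889 × 1.8 + 491.67 = 785.8°R.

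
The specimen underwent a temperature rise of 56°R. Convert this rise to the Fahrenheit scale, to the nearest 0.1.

Rankine and Fahrenheit degrees are the same size, so the interval is unchanged: 56.0.

56.0°F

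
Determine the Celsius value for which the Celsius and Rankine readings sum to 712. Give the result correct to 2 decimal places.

78.69°C

Let C be the Celsius reading. The Rankine reading is R = 1.8·C + 491.67.
Require C + R = 712: (2.8)·C + 491.67 = 712.
C = (712 - 491.67) / (2.8) = 78.69.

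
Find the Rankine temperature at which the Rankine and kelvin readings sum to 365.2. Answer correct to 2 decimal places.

234.77°R

Let R be the Rankine reading. The kelvin reading is K = 5/9·R.
Require R + K = 365.2: (14/9)·R = 365.2.
R = (365.2) / (14/9) = 234.77.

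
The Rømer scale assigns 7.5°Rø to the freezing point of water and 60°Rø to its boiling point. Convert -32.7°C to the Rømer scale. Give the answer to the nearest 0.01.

-9.67°Rø

Linearly onto the Rømer scale: 7.5 + (-32.7000 / 100) × (60 - 7.5) = -9.67°Rø.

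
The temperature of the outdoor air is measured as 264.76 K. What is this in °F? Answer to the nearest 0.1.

In Celsius: 264.76 - 273.15 = -8.3900°C.
In Fahrenheit: -8.3900 × 1.8 + 32 = 16.9°F.

16.9°F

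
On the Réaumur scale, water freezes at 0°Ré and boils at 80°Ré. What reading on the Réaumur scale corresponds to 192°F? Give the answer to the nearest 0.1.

71.1°Ré

First in Celsius: (192 - 32) × 5/9 = 88.8889°C.
Linearly onto the Réaumur scale: 0 + (88.8889 / 100) × (80 - 0) = 71.1°Ré.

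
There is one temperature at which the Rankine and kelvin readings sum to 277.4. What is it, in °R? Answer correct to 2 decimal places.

178.33°R

Let R be the Rankine reading. The kelvin reading is K = 5/9·R.
Require R + K = 277.4: (14/9)·R = 277.4.
R = (277.4) / (14/9) = 178.33.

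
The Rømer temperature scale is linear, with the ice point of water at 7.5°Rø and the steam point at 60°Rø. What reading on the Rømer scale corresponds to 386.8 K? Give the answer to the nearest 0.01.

67.17°Rø

First in Celsius: 386.8 - 273.15 = 113.6500°C.
Linearly onto the Rømer scale: 7.5 + (113.6500 / 100) × (60 - 7.5) = 67.17°Rø.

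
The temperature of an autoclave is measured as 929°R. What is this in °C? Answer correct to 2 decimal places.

In Celsius: (929 - 491.67) × 5/9 = 242.9611°C.

242.96°C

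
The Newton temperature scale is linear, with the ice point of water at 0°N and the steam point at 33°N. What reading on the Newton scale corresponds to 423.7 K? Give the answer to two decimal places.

First in Celsius: 423.7 - 273.15 = 150.5500°C.
Linearly onto the Newton scale: 0 + (150.5500 / 100) × (33 - 0) = 49.68°N.

49.68°N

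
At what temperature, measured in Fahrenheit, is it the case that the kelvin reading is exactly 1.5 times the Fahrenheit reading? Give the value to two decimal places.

Let F be the Fahrenheit reading. The kelvin reading is K = 5/9·F + 255.372.
Require K = 1.5·F: 5/9·F + 255.372 = 1.5·F.
(-17/18)·F = -255.372  ⇒  F = 270.39.

270.39°F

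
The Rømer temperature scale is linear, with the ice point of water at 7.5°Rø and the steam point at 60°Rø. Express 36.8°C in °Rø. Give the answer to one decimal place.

26.8°Rø

Linearly onto the Rømer scale: 7.5 + (36.8000 / 100) × (60 - 7.5) = 26.8°Rø.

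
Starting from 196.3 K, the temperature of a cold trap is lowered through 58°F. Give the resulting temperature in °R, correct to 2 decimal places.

Initial temperature in Celsius: 196.3 - 273.15 = -76.8500°C.
The 58°F change is an interval, so only the factor 5/9 applies: -58 × 5/9 = -32.2222°C.
Final Celsius temperature: -76.8500 - 32.2222 = -109.0722°C.
In Rankine: -109.0722 × 1.8 + 491.67 = 295.34°R.

295.34°R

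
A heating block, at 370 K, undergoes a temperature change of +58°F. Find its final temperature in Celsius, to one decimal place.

129.1°C

Initial temperature in Celsius: 370 - 273.15 = 96.8500°C.
The 58°F change is an interval, so only the factor 5/9 applies: +58 × 5/9 = +32.2222°C.
Final Celsius temperature: 96.8500 + 32.2222 = 129.0722°C.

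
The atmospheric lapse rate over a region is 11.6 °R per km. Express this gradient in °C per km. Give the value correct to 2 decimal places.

6.44 °C/km

Since only a temperature interval is involved, the additive offset between the scales drops out.
A change of 1°R is a change of 5/9°C, so 11.6 × 5/9 = 6.44.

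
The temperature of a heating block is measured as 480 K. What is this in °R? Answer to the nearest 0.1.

In Celsius: 480 - 273.15 = 206.8500°C.
In Rankine: 206.8500 × 1.8 + 491.67 = 864.0°R.

864.0°R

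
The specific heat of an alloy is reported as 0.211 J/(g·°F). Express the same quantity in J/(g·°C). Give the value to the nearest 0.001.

0.380 J/(g·°C)

Since only a temperature interval is involved, the additive offset between the scales drops out.
A change of 1°C is a change of 1.8°F, so per °C the value is 0.211 × 1.8 = 0.380.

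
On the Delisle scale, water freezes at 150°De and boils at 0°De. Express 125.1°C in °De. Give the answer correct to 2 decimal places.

Linearly onto the Delisle scale: 150 + (125.1000 / 100) × (0 - 150) = -37.65°De.

-37.65°De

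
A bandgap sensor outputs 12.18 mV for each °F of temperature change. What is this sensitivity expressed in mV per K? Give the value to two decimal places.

The quantity depends on a temperature interval, so only the ratio of degree sizes applies; the offset between the scales is irrelevant.
A change of 1 K is a change of 1.8°F, so per K the value is 12.18 × 1.8 = 21.92.

21.92 mV per K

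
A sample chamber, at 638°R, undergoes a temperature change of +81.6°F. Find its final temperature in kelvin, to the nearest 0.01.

Initial temperature in Celsius: (638 - 491.67) × 5/9 = 81.2944°C.
The 81.6°F change is an interval, so only the factor 5/9 applies: +81.6 × 5/9 = +45.3333°C.
Final Celsius temperature: 81.2944 + 45.3333 = 126.6278°C.
In kelvin: 126.6278 + 273.15 = 399.78 K.

399.78 K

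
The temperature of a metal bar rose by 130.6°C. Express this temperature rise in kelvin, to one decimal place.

130.6 K

Celsius and kelvin degrees are the same size, so the interval is unchanged: 130.6.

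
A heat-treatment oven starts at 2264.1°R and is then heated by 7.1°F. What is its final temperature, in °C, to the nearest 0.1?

Initial temperature in Celsius: (2264.1 - 491.67) × 5/9 = 984.6833°C.
The 7.1°F change is an interval, so only the factor 5/9 applies: +7.1 × 5/9 = +3.9444°C.
Final Celsius temperature: 984.6833 + 3.9444 = 988.6278°C.

988.6°C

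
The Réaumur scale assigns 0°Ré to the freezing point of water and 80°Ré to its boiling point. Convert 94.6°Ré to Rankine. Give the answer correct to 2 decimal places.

Linear interpolation between the fixed points: C = (94.6 - 0) × 100 / (80 - 0) = 118.2500°C.
Then 118.2500 × 1.8 + 491.67 = 704.52°R.

704.52°R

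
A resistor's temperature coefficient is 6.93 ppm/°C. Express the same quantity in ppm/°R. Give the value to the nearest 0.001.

The quantity depends on a temperature interval, so only the ratio of degree sizes applies; the offset between the scales is irrelevant.
A change of 1°R is a change of 5/9°C, so per °R the value is 6.93 × 5/9 = 3.850.

3.850 ppm/°R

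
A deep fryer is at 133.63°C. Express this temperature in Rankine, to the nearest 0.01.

In Rankine: 133.6300 × 1.8 + 491.67 = 732.20°R.

732.20°R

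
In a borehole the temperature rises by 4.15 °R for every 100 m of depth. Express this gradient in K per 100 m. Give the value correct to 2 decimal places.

2.31 K/100 m

The quantity depends on a temperature interval, so only the ratio of degree sizes applies; the offset between the scales is irrelevant.
A change of 1°R is a change of 5/9 K, so 4.15 × 5/9 = 2.31.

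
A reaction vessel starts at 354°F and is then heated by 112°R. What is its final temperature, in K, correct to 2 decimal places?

Initial temperature in Celsius: (354 - 32) × 5/9 = 178.8889°C.
The 112°R change is an interval, so only the factor 5/9 applies: +112 × 5/9 = +62.2222°C.
Final Celsius temperature: 178.8889 + 62.2222 = 241.1111°C.
In kelvin: 241.1111 + 273.15 = 514.26 K.

514.26 K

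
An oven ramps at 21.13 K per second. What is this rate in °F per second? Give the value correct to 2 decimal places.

38.03 °F/second

Since only a temperature interval is involved, the additive offset between the scales drops out.
A change of 1 K is a change of 1.8°F, so 21.13 × 1.8 = 38.03.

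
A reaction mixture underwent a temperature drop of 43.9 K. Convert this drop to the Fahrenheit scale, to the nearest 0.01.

79.02°F

An interval of 1 K corresponds to 1.8°F.
43.9 × 1.8 = 79.02.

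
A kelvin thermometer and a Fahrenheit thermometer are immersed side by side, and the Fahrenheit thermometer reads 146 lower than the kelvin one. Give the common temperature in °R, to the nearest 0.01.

705.76°R

Let x be the kelvin reading; then the Fahrenheit reading is 1.8·x - 459.67.
(1.8·x - 459.67) - x = -146  ⇒  (0.8)·x = 313.67  ⇒  x = 392.0875 K.
In Celsius: 392.0875 - 273.15 = 118.9375°C.
In Rankine: 118.9375 × 1.8 + 491.67 = 705.76°R.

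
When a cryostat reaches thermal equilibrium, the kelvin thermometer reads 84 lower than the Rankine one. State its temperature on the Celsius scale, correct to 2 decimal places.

Let x be the Rankine reading; then the kelvin reading is 5/9·x.
(5/9·x) - x = -84  ⇒  (-4/9)·x = -84  ⇒  x = 189.0000°R.
In Celsius: (189 - 491.67) × 5/9 = -168.15°C.

-168.15°C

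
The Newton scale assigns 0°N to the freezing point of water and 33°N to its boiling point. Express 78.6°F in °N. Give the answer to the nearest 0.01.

8.54°N

First in Celsius: (78.6 - 32) × 5/9 = 25.8889°C.
Linearly onto the Newton scale: 0 + (25.8889 / 100) × (33 - 0) = 8.54°N.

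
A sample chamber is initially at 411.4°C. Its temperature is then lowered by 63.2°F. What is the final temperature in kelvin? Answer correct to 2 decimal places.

649.44 K

The 63.2°F change is an interval, so only the factor 5/9 applies: -63.2 × 5/9 = -35.1111°C.
Final Celsius temperature: 411.4000 - 35.1111 = 376.2889°C.
In kelvin: 376.2889 + 273.15 = 649.44 K.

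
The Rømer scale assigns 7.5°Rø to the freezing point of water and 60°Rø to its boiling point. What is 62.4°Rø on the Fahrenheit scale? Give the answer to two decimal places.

Linear interpolation between the fixed points: C = (62.4 - 7.5) × 100 / (60 - 7.5) = 104.5714°C.
Then 104.5714 × 1.8 + 32 = 220.23°F.

220.23°F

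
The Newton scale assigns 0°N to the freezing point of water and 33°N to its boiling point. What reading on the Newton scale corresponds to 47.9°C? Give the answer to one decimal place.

Linearly onto the Newton scale: 0 + (47.9000 / 100) × (33 - 0) = 15.8°N.

15.8°N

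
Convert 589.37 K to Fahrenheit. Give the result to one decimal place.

In Celsius: 589.37 - 273.15 = 316.2200°C.
In Fahrenheit: 316.2200 × 1.8 + 32 = 601.2°F.

601.2°F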